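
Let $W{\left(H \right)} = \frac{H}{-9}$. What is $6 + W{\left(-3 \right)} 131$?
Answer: $\frac{149}{3} \approx 49.667$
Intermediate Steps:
$W{\left(H \right)} = - \frac{H}{9}$ ($W{\left(H \right)} = H \left(- \frac{1}{9}\right) = - \frac{H}{9}$)
$6 + W{\left(-3 \right)} 131 = 6 + \left(- \frac{1}{9}\right) \left(-3\right) 131 = 6 + \frac{1}{3} \cdot 131 = 6 + \frac{131}{3} = \frac{149}{3}$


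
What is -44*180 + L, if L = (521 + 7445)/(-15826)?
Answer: -62674943/7913 ≈ -7920.5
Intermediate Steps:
L = -3983/7913 (L = 7966*(-1/15826) = -3983/7913 ≈ -0.50335)
-44*180 + L = -44*180 - 3983/7913 = -7920 - 3983/7913 = -62674943/7913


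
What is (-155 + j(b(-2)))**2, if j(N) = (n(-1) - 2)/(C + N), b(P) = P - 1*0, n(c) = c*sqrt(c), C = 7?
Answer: (777 + I)**2/25 ≈ 24149.0 + 62.16*I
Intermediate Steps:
n(c) = c**(3/2)
b(P) = P (b(P) = P + 0 = P)
j(N) = (-2 - I)/(7 + N) (j(N) = ((-1)**(3/2) - 2)/(7 + N) = (-I - 2)/(7 + N) = (-2 - I)/(7 + N))
(-155 + j(b(-2)))**2 = (-155 + (-2 - I)/(7 - 2))**2 = (-155 + (-2 - I)/5)**2 = (-155 + (-2/5 - I/5))**2 = (-777/5 - I/5)**2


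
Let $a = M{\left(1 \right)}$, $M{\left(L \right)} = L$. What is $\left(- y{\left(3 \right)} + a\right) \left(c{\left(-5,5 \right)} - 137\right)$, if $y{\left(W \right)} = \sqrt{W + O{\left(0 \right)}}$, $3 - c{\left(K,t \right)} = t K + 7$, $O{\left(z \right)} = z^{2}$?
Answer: $-116 + 116 \sqrt{3} \approx 84.918$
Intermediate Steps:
$a = 1$
$c{\left(K,t \right)} = -4 - K t$ ($c{\left(K,t \right)} = 3 - \left(t K + 7\right) = 3 - \left(K t + 7\right) = 3 - \left(7 + K t\right) = -4 - K t$)
$y{\left(W \right)} = \sqrt{W}$ ($y{\left(W \right)} = \sqrt{W + 0^{2}} = \sqrt{W + 0} = \sqrt{W}$)
$\left(- y{\left(3 \right)} + a\right) \left(c{\left(-5,5 \right)} - 137\right) = \left(- \sqrt{3} + 1\right) \left(\left(-4 - \left(-5\right) 5\right) - 137\right) = \left(1 - \sqrt{3}\right) \left(\left(-4 + 25\right) - 137\right) = \left(1 - \sqrt{3}\right) \left(21 - 137\right) = \left(1 - \sqrt{3}\right) \left(-116\right) = -116 + 116 \sqrt{3}$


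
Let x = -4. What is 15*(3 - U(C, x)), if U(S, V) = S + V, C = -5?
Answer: 180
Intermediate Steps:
15*(3 - U(C, x)) = 15*(3 - (-5 - 4)) = 15*(3 - 1*(-9)) = 15*(3 + 9) = 15*12 = 180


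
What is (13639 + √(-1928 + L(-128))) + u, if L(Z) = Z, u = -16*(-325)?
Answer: 18839 + 2*I*√514 ≈ 18839.0 + 45.343*I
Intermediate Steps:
u = 5200
(13639 + √(-1928 + L(-128))) + u = (13639 + √(-1928 - 128)) + 5200 = (13639 + √(-2056)) + 5200 = (13639 + 2*I*√514) + 5200 = 18839 + 2*I*√514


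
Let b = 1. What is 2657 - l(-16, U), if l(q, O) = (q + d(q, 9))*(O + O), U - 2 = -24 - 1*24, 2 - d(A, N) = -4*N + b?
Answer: 4589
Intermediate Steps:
d(A, N) = 1 + 4*N (d(A, N) = 2 - (-4*N + 1) = 2 - (1 - 4*N) = 2 + (-1 + 4*N) = 1 + 4*N)
U = -46 (U = 2 + (-24 - 1*24) = 2 + (-24 - 24) = 2 - 48 = -46)
l(q, O) = 2*O*(37 + q) (l(q, O) = (q + (1 + 4*9))*(O + O) = (q + (1 + 36))*(2*O) = (q + 37)*(2*O) = (37 + q)*(2*O) = 2*O*(37 + q))
2657 - l(-16, U) = 2657 - 2*(-46)*(37 - 16) = 2657 - 2*(-46)*21 = 2657 - 1*(-1932) = 2657 + 1932 = 4589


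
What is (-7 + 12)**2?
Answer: 25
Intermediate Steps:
(-7 + 12)**2 = 5**2 = 25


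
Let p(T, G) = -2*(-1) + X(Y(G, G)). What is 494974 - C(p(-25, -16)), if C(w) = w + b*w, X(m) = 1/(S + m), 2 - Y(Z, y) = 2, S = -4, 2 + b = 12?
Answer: 1979819/4 ≈ 4.9496e+5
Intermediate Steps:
b = 10 (b = -2 + 12 = 10)
Y(Z, y) = 0 (Y(Z, y) = 2 - 1*2 = 2 - 2 = 0)
X(m) = 1/(-4 + m)
p(T, G) = 7/4 (p(T, G) = -2*(-1) + 1/(-4 + 0) = 2 + 1/(-4) = 2 - ¼ = 7/4)
C(w) = 11*w (C(w) = w + 10*w = 11*w)
494974 - C(p(-25, -16)) = 494974 - 11*7/4 = 494974 - 1*77/4 = 494974 - 77/4 = 1979819/4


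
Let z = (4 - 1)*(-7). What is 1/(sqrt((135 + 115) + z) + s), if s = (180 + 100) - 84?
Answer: 196/38187 - sqrt(229)/38187 ≈ 0.0047364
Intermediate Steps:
s = 196 (s = 280 - 84 = 196)
z = -21 (z = 3*(-7) = -21)
1/(sqrt((135 + 115) + z) + s) = 1/(sqrt((135 + 115) - 21) + 196) = 1/(sqrt(250 - 21) + 196) = 1/(sqrt(229) + 196) = 1/(196 + sqrt(229))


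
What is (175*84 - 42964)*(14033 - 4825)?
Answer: -260254912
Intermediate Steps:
(175*84 - 42964)*(14033 - 4825) = (14700 - 42964)*9208 = -28264*9208 = -260254912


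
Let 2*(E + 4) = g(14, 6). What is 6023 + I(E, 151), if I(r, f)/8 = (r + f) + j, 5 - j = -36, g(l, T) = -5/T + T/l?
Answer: 158033/21 ≈ 7525.4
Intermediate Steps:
j = 41 (j = 5 - 1*(-36) = 5 + 36 = 41)
E = -353/84 (E = -4 + (-5/6 + 6/14)/2 = -4 + (-5*⅙ + 6*(1/14))/2 = -4 + (-⅚ + 3/7)/2 = -4 + (½)*(-17/42) = -4 - 17/84 = -353/84 ≈ -4.2024)
I(r, f) = 328 + 8*f + 8*r (I(r, f) = 8*((r + f) + 41) = 8*((f + r) + 41) = 8*(41 + f + r) = 328 + 8*f + 8*r)
6023 + I(E, 151) = 6023 + (328 + 8*151 + 8*(-353/84)) = 6023 + (328 + 1208 - 706/21) = 6023 + 31550/21 = 158033/21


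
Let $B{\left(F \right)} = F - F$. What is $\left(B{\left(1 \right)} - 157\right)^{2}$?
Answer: $24649$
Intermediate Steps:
$B{\left(F \right)} = 0$
$\left(B{\left(1 \right)} - 157\right)^{2} = \left(0 - 157\right)^{2} = \left(-157\right)^{2} = 24649$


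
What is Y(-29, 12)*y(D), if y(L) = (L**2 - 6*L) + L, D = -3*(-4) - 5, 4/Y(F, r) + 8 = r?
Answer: 14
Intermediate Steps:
Y(F, r) = 4/(-8 + r)
D = 7 (D = 12 - 5 = 7)
y(L) = L**2 - 5*L
Y(-29, 12)*y(D) = (4/(-8 + 12))*(7*(-5 + 7)) = (4/4)*(7*2) = (4*(1/4))*14 = 1*14 = 14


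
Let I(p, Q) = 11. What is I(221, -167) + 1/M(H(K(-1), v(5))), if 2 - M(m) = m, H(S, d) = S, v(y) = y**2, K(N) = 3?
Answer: 10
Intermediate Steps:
M(m) = 2 - m
I(221, -167) + 1/M(H(K(-1), v(5))) = 11 + 1/(2 - 1*3) = 11 + 1/(2 - 3) = 11 + 1/(-1) = 11 - 1 = 10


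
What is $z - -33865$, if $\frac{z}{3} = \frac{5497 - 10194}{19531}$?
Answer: $\frac{661403224}{19531} \approx 33864.0$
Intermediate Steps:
$z = - \frac{14091}{19531}$ ($z = 3 \frac{5497 - 10194}{19531} = 3 \left(\left(-4697\right) \frac{1}{19531}\right) = 3 \left(- \frac{4697}{19531}\right) = - \frac{14091}{19531} \approx -0.72147$)
$z - -33865 = - \frac{14091}{19531} - -33865 = - \frac{14091}{19531} + 33865 = \frac{661403224}{19531}$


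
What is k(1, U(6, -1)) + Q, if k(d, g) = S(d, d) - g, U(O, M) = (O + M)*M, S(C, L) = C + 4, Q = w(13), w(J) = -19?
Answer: -9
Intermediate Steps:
Q = -19
S(C, L) = 4 + C
U(O, M) = M*(M + O) (U(O, M) = (M + O)*M = M*(M + O))
k(d, g) = 4 + d - g (k(d, g) = (4 + d) - g = 4 + d - g)
k(1, U(6, -1)) + Q = (4 + 1 - (-1)*(-1 + 6)) - 19 = (4 + 1 - (-1)*5) - 19 = (4 + 1 - 1*(-5)) - 19 = (4 + 1 + 5) - 19 = 10 - 19 = -9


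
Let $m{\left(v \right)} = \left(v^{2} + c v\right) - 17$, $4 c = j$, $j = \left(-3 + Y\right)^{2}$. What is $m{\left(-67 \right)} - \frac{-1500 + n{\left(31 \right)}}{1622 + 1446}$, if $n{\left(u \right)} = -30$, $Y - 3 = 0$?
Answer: $\frac{6860813}{1534} \approx 4472.5$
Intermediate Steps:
$Y = 3$ ($Y = 3 + 0 = 3$)
$j = 0$ ($j = \left(-3 + 3\right)^{2} = 0^{2} = 0$)
$c = 0$ ($c = \frac{1}{4} \cdot 0 = 0$)
$m{\left(v \right)} = -17 + v^{2}$ ($m{\left(v \right)} = \left(v^{2} + 0 v\right) - 17 = \left(v^{2} + 0\right) - 17 = v^{2} - 17 = -17 + v^{2}$)
$m{\left(-67 \right)} - \frac{-1500 + n{\left(31 \right)}}{1622 + 1446} = \left(-17 + \left(-67\right)^{2}\right) - \frac{-1500 - 30}{1622 + 1446} = \left(-17 + 4489\right) - - \frac{1530}{3068} = 4472 - \left(-1530\right) \frac{1}{3068} = 4472 - - \frac{765}{1534} = 4472 + \frac{765}{1534} = \frac{6860813}{1534}$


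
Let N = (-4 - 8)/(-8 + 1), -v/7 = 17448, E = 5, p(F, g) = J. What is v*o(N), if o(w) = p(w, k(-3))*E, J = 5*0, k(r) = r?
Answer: 0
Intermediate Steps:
J = 0
p(F, g) = 0
v = -122136 (v = -7*17448 = -122136)
N = 12/7 (N = -12/(-7) = -12*(-⅐) = 12/7 ≈ 1.7143)
o(w) = 0 (o(w) = 0*5 = 0)
v*o(N) = -122136*0 = 0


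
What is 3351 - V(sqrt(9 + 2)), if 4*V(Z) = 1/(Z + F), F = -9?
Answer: 938289/280 + sqrt(11)/280 ≈ 3351.0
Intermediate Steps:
V(Z) = 1/(4*(-9 + Z)) (V(Z) = 1/(4*(Z - 9)) = 1/(4*(-9 + Z)))
3351 - V(sqrt(9 + 2)) = 3351 - 1/(4*(-9 + sqrt(9 + 2))) = 3351 - 1/(4*(-9 + sqrt(11)))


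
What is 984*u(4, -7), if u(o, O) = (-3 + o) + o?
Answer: 4920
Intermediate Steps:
u(o, O) = -3 + 2*o
984*u(4, -7) = 984*(-3 + 2*4) = 984*(-3 + 8) = 984*5 = 4920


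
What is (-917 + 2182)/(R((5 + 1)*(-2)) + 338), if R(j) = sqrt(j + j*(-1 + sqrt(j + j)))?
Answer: 1265/(338 + 2*6**(3/4)*sqrt(-I)) ≈ 3.6826 + 0.058137*I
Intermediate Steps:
R(j) = sqrt(j + j*(-1 + sqrt(2)*sqrt(j))) (R(j) = sqrt(j + j*(-1 + sqrt(2*j))) = sqrt(j + j*(-1 + sqrt(2)*sqrt(j))))
(-917 + 2182)/(R((5 + 1)*(-2)) + 338) = (-917 + 2182)/(2**(1/4)*sqrt(((5 + 1)*(-2))**(3/2)) + 338) = 1265/(2**(1/4)*sqrt((6*(-2))**(3/2)) + 338) = 1265/(2**(1/4)*sqrt((-12)**(3/2)) + 338) = 1265/(2**(1/4)*sqrt(-24*I*sqrt(3)) + 338) = 1265/(2**(1/4)*(2*sqrt(2)*3**(3/4)*sqrt(-I)) + 338) = 1265/(2*6**(3/4)*sqrt(-I) + 338) = 1265/(338 + 2*6**(3/4)*sqrt(-I))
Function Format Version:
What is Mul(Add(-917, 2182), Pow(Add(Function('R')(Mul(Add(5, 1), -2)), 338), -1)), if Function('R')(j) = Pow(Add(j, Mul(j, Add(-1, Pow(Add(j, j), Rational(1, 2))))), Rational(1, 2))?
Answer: Mul(1265, Pow(Add(338, Mul(2, Pow(6, Rational(3, 4)), Pow(Mul(-1, I), Rational(1, 2)))), -1)) ≈ Add(3.6826, Mul(0.058137, I))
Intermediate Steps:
Function('R')(j) = Pow(Add(j, Mul(j, Add(-1, Mul(Pow(2, Rational(1, 2)), Pow(j, Rational(1, 2)))))), Rational(1, 2)) (Function('R')(j) = Pow(Add(j, Mul(j, Add(-1, Pow(Mul(2, j), Rational(1, 2))))), Rational(1, 2)) = Pow(Add(j, Mul(j, Add(-1, Mul(Pow(2, Rational(1, 2)), Pow(j, Rational(1, 2)))))), Rational(1, 2)))
Mul(Add(-917, 2182), Pow(Add(Function('R')(Mul(Add(5, 1), -2)), 338), -1)) = Mul(Add(-917, 2182), Pow(Add(Mul(Pow(2, Rational(1, 4)), Pow(Pow(Mul(Add(5, 1), -2), Rational(3, 2)), Rational(1, 2))), 338), -1)) = Mul(1265, Pow(Add(Mul(Pow(2, Rational(1, 4)), Pow(Pow(Mul(6, -2), Rational(3, 2)), Rational(1, 2))), 338), -1)) = Mul(1265, Pow(Add(Mul(Pow(2, Rational(1, 4)), Pow(Pow(-12, Rational(3, 2)), Rational(1, 2))), 338), -1)) = Mul(1265, Pow(Add(Mul(Pow(2, Rational(1, 4)), Pow(Mul(-24, I, Pow(3, Rational(1, 2))), Rational(1, 2))), 338), -1)) = Mul(1265, Pow(Add(Mul(Pow(2, Rational(1, 4)), Mul(2, Pow(2, Rational(1, 2)), Pow(3, Rational(3, 4)), Pow(Mul(-1, I), Rational(1, 2)))), 338), -1)) = Mul(1265, Pow(Add(Mul(2, Pow(6, Rational(3, 4)), Pow(Mul(-1, I), Rational(1, 2))), 338), -1)) = Mul(1265, Pow(Add(338, Mul(2, Pow(6, Rational(3, 4)), Pow(Mul(-1, I), Rational(1, 2)))), -1))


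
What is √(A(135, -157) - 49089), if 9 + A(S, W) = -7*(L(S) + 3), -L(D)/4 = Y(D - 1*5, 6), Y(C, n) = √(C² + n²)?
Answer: √(-49119 + 56*√4234) ≈ 213.25*I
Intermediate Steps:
L(D) = -4*√(36 + (-5 + D)²) (L(D) = -4*√((D - 1*5)² + 6²) = -4*√((D - 5)² + 36) = -4*√((-5 + D)² + 36) = -4*√(36 + (-5 + D)²))
A(S, W) = -30 + 28*√(36 + (-5 + S)²) (A(S, W) = -9 - 7*(-4*√(36 + (-5 + S)²) + 3) = -9 - 7*(3 - 4*√(36 + (-5 + S)²)) = -9 + (-21 + 28*√(36 + (-5 + S)²)) = -30 + 28*√(36 + (-5 + S)²))
√(A(135, -157) - 49089) = √((-30 + 28*√(36 + (-5 + 135)²)) - 49089) = √((-30 + 28*√(36 + 130²)) - 49089) = √((-30 + 28*√(36 + 16900)) - 49089) = √((-30 + 28*√16936) - 49089) = √((-30 + 28*(2*√4234)) - 49089) = √((-30 + 56*√4234) - 49089) = √(-49119 + 56*√4234)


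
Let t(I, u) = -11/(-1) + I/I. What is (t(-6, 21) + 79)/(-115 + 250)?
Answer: 91/135 ≈ 0.67407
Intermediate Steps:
t(I, u) = 12 (t(I, u) = -11*(-1) + 1 = 11 + 1 = 12)
(t(-6, 21) + 79)/(-115 + 250) = (12 + 79)/(-115 + 250) = 91/135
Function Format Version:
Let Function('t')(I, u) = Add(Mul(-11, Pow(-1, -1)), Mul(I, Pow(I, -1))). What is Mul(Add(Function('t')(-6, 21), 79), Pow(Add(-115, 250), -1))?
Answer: Rational(91, 135) ≈ 0.67407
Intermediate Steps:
Function('t')(I, u) = 12 (Function('t')(I, u) = Add(Mul(-11, -1), 1) = Add(11, 1) = 12)
Mul(Add(Function('t')(-6, 21), 79), Pow(Add(-115, 250), -1)) = Mul(Add(12, 79), Pow(Add(-115, 250), -1)) = Mul(91, Pow(135, -1)) = Mul(91, Rational(1, 135)) = Rational(91, 135)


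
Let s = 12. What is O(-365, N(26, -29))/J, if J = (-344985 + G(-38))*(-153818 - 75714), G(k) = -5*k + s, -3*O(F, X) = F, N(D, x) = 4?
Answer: 365/237416194668 ≈ 1.5374e-9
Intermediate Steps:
O(F, X) = -F/3
G(k) = 12 - 5*k (G(k) = -5*k + 12 = 12 - 5*k)
J = 79138731556 (J = (-344985 + (12 - 5*(-38)))*(-153818 - 75714) = (-344985 + (12 + 190))*(-229532) = (-344985 + 202)*(-229532) = -344783*(-229532) = 79138731556)
O(-365, N(26, -29))/J = -⅓*(-365)/79138731556 = (365/3)*(1/79138731556) = 365/237416194668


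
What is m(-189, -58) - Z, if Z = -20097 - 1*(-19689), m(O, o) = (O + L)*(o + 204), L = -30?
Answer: -31566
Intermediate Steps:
m(O, o) = (-30 + O)*(204 + o) (m(O, o) = (O - 30)*(o + 204) = (-30 + O)*(204 + o))
Z = -408 (Z = -20097 + 19689 = -408)
m(-189, -58) - Z = (-6120 - 30*(-58) + 204*(-189) - 189*(-58)) - 1*(-408) = (-6120 + 1740 - 38556 + 10962) + 408 = -31974 + 408 = -31566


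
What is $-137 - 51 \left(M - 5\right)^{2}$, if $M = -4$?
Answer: $-4268$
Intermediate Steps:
$-137 - 51 \left(M - 5\right)^{2} = -137 - 51 \left(-4 - 5\right)^{2} = -137 - 51 \left(-9\right)^{2} = -137 - 4131 = -4268$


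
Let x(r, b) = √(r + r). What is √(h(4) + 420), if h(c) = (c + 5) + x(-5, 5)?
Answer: √(429 + I*√10) ≈ 20.712 + 0.07634*I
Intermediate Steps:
x(r, b) = √2*√r (x(r, b) = √(2*r) = √2*√r)
h(c) = 5 + c + I*√10 (h(c) = (c + 5) + √2*√(-5) = (5 + c) + √2*(I*√5) = (5 + c) + I*√10 = 5 + c + I*√10)
√(h(4) + 420) = √((5 + 4 + I*√10) + 420) = √((9 + I*√10) + 420) = √(429 + I*√10)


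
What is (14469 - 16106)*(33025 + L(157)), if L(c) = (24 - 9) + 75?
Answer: -54209255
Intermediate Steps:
L(c) = 90 (L(c) = 15 + 75 = 90)
(14469 - 16106)*(33025 + L(157)) = (14469 - 16106)*(33025 + 90) = -1637*33115 = -54209255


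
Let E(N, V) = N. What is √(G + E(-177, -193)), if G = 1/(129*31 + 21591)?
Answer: I*√115908088110/25590 ≈ 13.304*I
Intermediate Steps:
G = 1/25590 (G = 1/(3999 + 21591) = 1/25590 ≈ 3.9078e-5)
√(G + E(-177, -193)) = √(1/25590 - 177) = √(-4529429/25590) = I*√115908088110/25590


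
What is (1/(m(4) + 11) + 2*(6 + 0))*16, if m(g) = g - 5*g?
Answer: 944/5 ≈ 188.80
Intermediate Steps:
m(g) = -4*g
(1/(m(4) + 11) + 2*(6 + 0))*16 = (1/(-4*4 + 11) + 2*(6 + 0))*16 = (1/(-16 + 11) + 2*6)*16 = (1/(-5) + 12)*16 = (-⅕ + 12)*16 = (59/5)*16 = 944/5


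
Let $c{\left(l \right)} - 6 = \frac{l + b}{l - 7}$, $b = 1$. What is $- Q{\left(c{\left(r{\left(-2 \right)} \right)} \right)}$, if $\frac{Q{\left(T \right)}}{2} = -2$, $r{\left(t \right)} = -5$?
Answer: $4$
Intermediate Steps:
$c{\left(l \right)} = 6 + \frac{1 + l}{-7 + l}$ ($c{\left(l \right)} = 6 + \frac{l + 1}{l - 7} = 6 + \frac{1 + l}{-7 + l}$)
$Q{\left(T \right)} = -4$ ($Q{\left(T \right)} = 2 \left(-2\right) = -4$)
$- Q{\left(c{\left(r{\left(-2 \right)} \right)} \right)} = \left(-1\right) \left(-4\right) = 4$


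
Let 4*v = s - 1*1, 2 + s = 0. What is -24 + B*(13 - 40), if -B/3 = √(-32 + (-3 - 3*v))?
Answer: -24 + 81*I*√131/2 ≈ -24.0 + 463.54*I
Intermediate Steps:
s = -2 (s = -2 + 0 = -2)
v = -¾ (v = (-2 - 1*1)/4 = (-2 - 1)/4 = (¼)*(-3) = -¾ ≈ -0.75000)
B = -3*I*√131/2 (B = -3*√(-32 + (-3 - 3*(-¾))) = -3*√(-32 + (-3 + 9/4)) = -3*√(-32 - ¾) = -3*I*√131/2 ≈ -17.168*I)
-24 + B*(13 - 40) = -24 + (-3*I*√131/2)*(13 - 40) = -24 - 3*I*√131/2*(-27) = -24 + 81*I*√131/2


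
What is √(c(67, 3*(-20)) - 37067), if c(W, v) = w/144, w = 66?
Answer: I*√5337582/12 ≈ 192.53*I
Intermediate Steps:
c(W, v) = 11/24 (c(W, v) = 66/144 = 66*(1/144) = 11/24)
√(c(67, 3*(-20)) - 37067) = √(11/24 - 37067) = √(-889597/24) = I*√5337582/12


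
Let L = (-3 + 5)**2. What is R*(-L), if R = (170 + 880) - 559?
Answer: -1964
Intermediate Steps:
L = 4 (L = 2**2 = 4)
R = 491 (R = 1050 - 559 = 491)
R*(-L) = 491*(-1*4) = 491*(-4) = -1964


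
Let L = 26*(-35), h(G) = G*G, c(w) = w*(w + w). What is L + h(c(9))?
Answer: 25334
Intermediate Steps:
c(w) = 2*w² (c(w) = w*(2*w) = 2*w²)
h(G) = G²
L = -910
L + h(c(9)) = -910 + (2*9²)² = -910 + (2*81)² = -910 + 162² = -910 + 26244 = 25334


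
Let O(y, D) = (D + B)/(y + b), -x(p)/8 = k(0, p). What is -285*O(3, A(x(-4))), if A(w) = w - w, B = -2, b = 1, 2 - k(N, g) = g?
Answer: 285/2 ≈ 142.50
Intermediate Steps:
k(N, g) = 2 - g
x(p) = -16 + 8*p (x(p) = -8*(2 - p) = -16 + 8*p)
A(w) = 0
O(y, D) = (-2 + D)/(1 + y) (O(y, D) = (D - 2)/(y + 1) = (-2 + D)/(1 + y))
-285*O(3, A(x(-4))) = -285*(-2 + 0)/(1 + 3) = -285*(-2)/4 = -285*(-1/2) = 285/2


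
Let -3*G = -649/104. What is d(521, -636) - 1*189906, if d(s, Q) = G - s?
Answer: -59412575/312 ≈ -1.9043e+5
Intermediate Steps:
G = 649/312 (G = -(-649)/(3*104) = -⅓*(-649/104) = 649/312 ≈ 2.0801)
d(s, Q) = 649/312 - s
d(521, -636) - 1*189906 = (649/312 - 1*521) - 1*189906 = (649/312 - 521) - 189906 = -161903/312 - 189906 = -59412575/312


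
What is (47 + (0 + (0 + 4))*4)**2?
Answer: 3969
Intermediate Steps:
(47 + (0 + (0 + 4))*4)**2 = (47 + (0 + 4)*4)**2 = (47 + 4*4)**2 = (47 + 16)**2 = 63**2 = 3969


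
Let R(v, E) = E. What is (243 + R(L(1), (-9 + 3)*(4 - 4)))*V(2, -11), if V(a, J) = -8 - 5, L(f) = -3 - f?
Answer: -3159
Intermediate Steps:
V(a, J) = -13
(243 + R(L(1), (-9 + 3)*(4 - 4)))*V(2, -11) = (243 + (-9 + 3)*(4 - 4))*(-13) = (243 - 6*0)*(-13) = (243 + 0)*(-13) = 243*(-13) = -3159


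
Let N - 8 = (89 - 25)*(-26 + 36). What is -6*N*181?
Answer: -703728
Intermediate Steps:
N = 648 (N = 8 + (89 - 25)*(-26 + 36) = 8 + 64*10 = 8 + 640 = 648)
-6*N*181 = -6*648*181 = -3888*181 = -703728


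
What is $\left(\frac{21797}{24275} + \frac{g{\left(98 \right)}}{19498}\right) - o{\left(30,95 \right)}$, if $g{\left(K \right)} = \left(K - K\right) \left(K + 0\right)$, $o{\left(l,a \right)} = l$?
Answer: $- \frac{706453}{24275} \approx -29.102$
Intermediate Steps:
$g{\left(K \right)} = 0$ ($g{\left(K \right)} = 0 K = 0$)
$\left(\frac{21797}{24275} + \frac{g{\left(98 \right)}}{19498}\right) - o{\left(30,95 \right)} = \left(\frac{21797}{24275} + \frac{0}{19498}\right) - 30 = \left(21797 \cdot \frac{1}{24275} + 0 \cdot \frac{1}{19498}\right) - 30 = \left(\frac{21797}{24275} + 0\right) - 30 = \frac{21797}{24275} - 30 = - \frac{706453}{24275}$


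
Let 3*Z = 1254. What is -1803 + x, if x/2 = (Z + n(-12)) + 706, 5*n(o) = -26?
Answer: 2173/5 ≈ 434.60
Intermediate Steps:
Z = 418 (Z = (⅓)*1254 = 418)
n(o) = -26/5 (n(o) = (⅕)*(-26) = -26/5)
x = 11188/5 (x = 2*((418 - 26/5) + 706) = 2*(2064/5 + 706) = 2*(5594/5) = 11188/5 ≈ 2237.6)
-1803 + x = -1803 + 11188/5 = 2173/5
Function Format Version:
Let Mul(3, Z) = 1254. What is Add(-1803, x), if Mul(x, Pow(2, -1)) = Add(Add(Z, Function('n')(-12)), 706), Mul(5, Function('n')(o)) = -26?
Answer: Rational(2173, 5) ≈ 434.60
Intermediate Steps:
Z = 418 (Z = Mul(Rational(1, 3), 1254) = 418)
Function('n')(o) = Rational(-26, 5) (Function('n')(o) = Mul(Rational(1, 5), -26) = Rational(-26, 5))
x = Rational(11188, 5) (x = Mul(2, Add(Add(418, Rational(-26, 5)), 706)) = Mul(2, Add(Rational(2064, 5), 706)) = Mul(2, Rational(5594, 5)) = Rational(11188, 5) ≈ 2237.6)
Add(-1803, x) = Add(-1803, Rational(11188, 5)) = Rational(2173, 5)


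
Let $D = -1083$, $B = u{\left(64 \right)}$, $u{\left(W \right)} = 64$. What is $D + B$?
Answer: $-1019$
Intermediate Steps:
$B = 64$
$D + B = -1083 + 64 = -1019$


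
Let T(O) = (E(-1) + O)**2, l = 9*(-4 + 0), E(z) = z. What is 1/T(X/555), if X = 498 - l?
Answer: 34225/49 ≈ 698.47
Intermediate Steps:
l = -36 (l = 9*(-4) = -36)
X = 534 (X = 498 - 1*(-36) = 498 + 36 = 534)
T(O) = (-1 + O)**2
1/T(X/555) = 1/((-1 + 534/555)**2) = 1/((-1 + 534*(1/555))**2) = 1/((-1 + 178/185)**2) = 1/((-7/185)**2) = 1/(49/34225) = 34225/49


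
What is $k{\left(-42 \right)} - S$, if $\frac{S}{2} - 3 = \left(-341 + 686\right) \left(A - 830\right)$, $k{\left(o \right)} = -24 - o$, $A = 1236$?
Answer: $-280128$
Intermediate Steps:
$S = 280146$ ($S = 6 + 2 \left(-341 + 686\right) \left(1236 - 830\right) = 6 + 2 \cdot 345 \cdot 406 = 6 + 2 \cdot 140070 = 6 + 280140 = 280146$)
$k{\left(-42 \right)} - S = \left(-24 - -42\right) - 280146 = \left(-24 + 42\right) - 280146 = 18 - 280146 = -280128$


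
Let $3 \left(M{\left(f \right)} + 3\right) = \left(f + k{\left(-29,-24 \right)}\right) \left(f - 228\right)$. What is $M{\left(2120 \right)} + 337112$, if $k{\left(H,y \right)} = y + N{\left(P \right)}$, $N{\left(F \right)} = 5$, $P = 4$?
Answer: $\frac{4986419}{3} \approx 1.6621 \cdot 10^{6}$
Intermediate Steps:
$k{\left(H,y \right)} = 5 + y$ ($k{\left(H,y \right)} = y + 5 = 5 + y$)
$M{\left(f \right)} = -3 + \frac{\left(-228 + f\right) \left(-19 + f\right)}{3}$ ($M{\left(f \right)} = -3 + \frac{\left(f + \left(5 - 24\right)\right) \left(f - 228\right)}{3} = -3 + \frac{\left(f - 19\right) \left(-228 + f\right)}{3} = -3 + \frac{\left(-19 + f\right) \left(-228 + f\right)}{3} = -3 + \frac{\left(-228 + f\right) \left(-19 + f\right)}{3}$)
$M{\left(2120 \right)} + 337112 = \left(1441 - \frac{523640}{3} + \frac{2120^{2}}{3}\right) + 337112 = \left(1441 - \frac{523640}{3} + \frac{1}{3} \cdot 4494400\right) + 337112 = \left(1441 - \frac{523640}{3} + \frac{4494400}{3}\right) + 337112 = \frac{3975083}{3} + 337112 = \frac{4986419}{3}$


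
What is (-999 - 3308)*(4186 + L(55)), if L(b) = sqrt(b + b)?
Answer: -18029102 - 4307*sqrt(110) ≈ -1.8074e+7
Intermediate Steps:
L(b) = sqrt(2)*sqrt(b) (L(b) = sqrt(2*b) = sqrt(2)*sqrt(b))
(-999 - 3308)*(4186 + L(55)) = (-999 - 3308)*(4186 + sqrt(2)*sqrt(55)) = -4307*(4186 + sqrt(110)) = -18029102 - 4307*sqrt(110)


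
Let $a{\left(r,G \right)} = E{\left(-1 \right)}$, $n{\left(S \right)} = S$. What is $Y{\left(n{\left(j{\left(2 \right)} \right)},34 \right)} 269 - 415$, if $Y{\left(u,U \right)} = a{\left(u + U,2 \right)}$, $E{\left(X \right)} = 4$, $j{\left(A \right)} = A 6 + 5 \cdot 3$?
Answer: $661$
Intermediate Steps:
$j{\left(A \right)} = 15 + 6 A$ ($j{\left(A \right)} = 6 A + 15 = 15 + 6 A$)
$a{\left(r,G \right)} = 4$
$Y{\left(u,U \right)} = 4$
$Y{\left(n{\left(j{\left(2 \right)} \right)},34 \right)} 269 - 415 = 4 \cdot 269 - 415 = 1076 - 415 = 661$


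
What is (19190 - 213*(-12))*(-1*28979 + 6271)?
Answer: -493808168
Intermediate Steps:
(19190 - 213*(-12))*(-1*28979 + 6271) = (19190 + 2556)*(-28979 + 6271) = 21746*(-22708) = -493808168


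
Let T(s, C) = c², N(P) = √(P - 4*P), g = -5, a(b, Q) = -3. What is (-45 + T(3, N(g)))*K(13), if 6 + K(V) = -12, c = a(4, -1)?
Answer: 648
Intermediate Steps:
c = -3
N(P) = √3*√(-P) (N(P) = √(-3*P) = √3*√(-P))
T(s, C) = 9 (T(s, C) = (-3)² = 9)
K(V) = -18 (K(V) = -6 - 12 = -18)
(-45 + T(3, N(g)))*K(13) = (-45 + 9)*(-18) = -36*(-18) = 648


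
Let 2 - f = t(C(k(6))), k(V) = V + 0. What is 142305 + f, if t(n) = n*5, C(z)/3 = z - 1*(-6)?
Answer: 142127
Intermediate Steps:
k(V) = V
C(z) = 18 + 3*z (C(z) = 3*(z - 1*(-6)) = 3*(z + 6) = 3*(6 + z) = 18 + 3*z)
t(n) = 5*n
f = -178 (f = 2 - 5*(18 + 3*6) = 2 - 5*(18 + 18) = 2 - 5*36 = 2 - 1*180 = 2 - 180 = -178)
142305 + f = 142305 - 178 = 142127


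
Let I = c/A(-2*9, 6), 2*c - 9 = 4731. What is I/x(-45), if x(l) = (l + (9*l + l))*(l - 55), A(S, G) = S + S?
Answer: -79/59400 ≈ -0.0013300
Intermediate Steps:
A(S, G) = 2*S
x(l) = 11*l*(-55 + l) (x(l) = (l + 10*l)*(-55 + l) = (11*l)*(-55 + l) = 11*l*(-55 + l))
c = 2370 (c = 9/2 + (½)*4731 = 9/2 + 4731/2 = 2370)
I = -395/6 (I = 2370/((2*(-2*9))) = 2370/((2*(-18))) = 2370/(-36) = 2370*(-1/36) = -395/6 ≈ -65.833)
I/x(-45) = -395*(-1/(495*(-55 - 45)))/6 = -395/(6*(11*(-45)*(-100))) = -395/6/49500 = -395/6*1/49500 = -79/59400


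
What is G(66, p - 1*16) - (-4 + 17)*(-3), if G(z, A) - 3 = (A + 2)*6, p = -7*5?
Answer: -252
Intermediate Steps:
p = -35
G(z, A) = 15 + 6*A (G(z, A) = 3 + (A + 2)*6 = 3 + (2 + A)*6 = 3 + (12 + 6*A) = 15 + 6*A)
G(66, p - 1*16) - (-4 + 17)*(-3) = (15 + 6*(-35 - 1*16)) - (-4 + 17)*(-3) = (15 + 6*(-35 - 16)) - 13*(-3) = (15 + 6*(-51)) - 1*(-39) = (15 - 306) + 39 = -291 + 39 = -252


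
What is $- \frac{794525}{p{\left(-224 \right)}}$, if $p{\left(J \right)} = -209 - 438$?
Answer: $\frac{794525}{647} \approx 1228.0$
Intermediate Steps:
$p{\left(J \right)} = -647$ ($p{\left(J \right)} = -209 - 438 = -647$)
$- \frac{794525}{p{\left(-224 \right)}} = - \frac{794525}{-647} = \left(-794525\right) \left(- \frac{1}{647}\right) = \frac{794525}{647}$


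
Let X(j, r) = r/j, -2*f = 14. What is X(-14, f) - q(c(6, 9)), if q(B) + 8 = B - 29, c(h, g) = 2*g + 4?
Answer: 31/2 ≈ 15.500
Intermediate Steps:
f = -7 (f = -1/2*14 = -7)
c(h, g) = 4 + 2*g
q(B) = -37 + B (q(B) = -8 + (B - 29) = -8 + (-29 + B) = -37 + B)
X(-14, f) - q(c(6, 9)) = -7/(-14) - (-37 + (4 + 2*9)) = -7*(-1/14) - (-37 + (4 + 18)) = 1/2 - (-37 + 22) = 1/2 - 1*(-15) = 1/2 + 15 = 31/2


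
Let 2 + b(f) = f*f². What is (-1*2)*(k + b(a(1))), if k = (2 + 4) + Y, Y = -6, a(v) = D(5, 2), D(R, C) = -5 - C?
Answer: 690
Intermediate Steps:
a(v) = -7 (a(v) = -5 - 1*2 = -5 - 2 = -7)
k = 0 (k = (2 + 4) - 6 = 6 - 6 = 0)
b(f) = -2 + f³ (b(f) = -2 + f*f² = -2 + f³)
(-1*2)*(k + b(a(1))) = (-1*2)*(0 + (-2 + (-7)³)) = -2*(0 + (-2 - 343)) = -2*(0 - 345) = -2*(-345) = 690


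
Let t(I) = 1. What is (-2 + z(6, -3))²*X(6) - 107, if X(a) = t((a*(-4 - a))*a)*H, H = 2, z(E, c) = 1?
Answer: -105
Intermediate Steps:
X(a) = 2 (X(a) = 1*2 = 2)
(-2 + z(6, -3))²*X(6) - 107 = (-2 + 1)²*2 - 107 = (-1)²*2 - 107 = 1*2 - 107 = 2 - 107 = -105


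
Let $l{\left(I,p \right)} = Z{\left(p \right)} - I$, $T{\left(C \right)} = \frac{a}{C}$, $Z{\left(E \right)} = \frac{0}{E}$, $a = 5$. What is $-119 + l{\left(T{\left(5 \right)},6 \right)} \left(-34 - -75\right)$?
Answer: $-160$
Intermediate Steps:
$Z{\left(E \right)} = 0$
$T{\left(C \right)} = \frac{5}{C}$
$l{\left(I,p \right)} = - I$ ($l{\left(I,p \right)} = 0 - I = - I$)
$-119 + l{\left(T{\left(5 \right)},6 \right)} \left(-34 - -75\right) = -119 + - \frac{5}{5} \left(-34 - -75\right) = -119 + - \frac{5}{5} \left(-34 + 75\right) = -119 + \left(-1\right) 1 \cdot 41 = -119 - 41 = -160$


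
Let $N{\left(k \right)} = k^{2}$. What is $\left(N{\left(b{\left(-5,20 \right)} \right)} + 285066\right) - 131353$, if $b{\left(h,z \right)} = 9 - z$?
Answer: $153834$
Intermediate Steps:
$\left(N{\left(b{\left(-5,20 \right)} \right)} + 285066\right) - 131353 = \left(\left(9 - 20\right)^{2} + 285066\right) - 131353 = \left(\left(-11\right)^{2} + 285066\right) - 131353 = \left(121 + 285066\right) - 131353 = 285187 - 131353 = 153834$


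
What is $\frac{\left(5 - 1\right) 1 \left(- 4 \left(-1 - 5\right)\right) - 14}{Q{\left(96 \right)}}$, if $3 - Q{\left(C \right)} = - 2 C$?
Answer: $\frac{82}{195} \approx 0.42051$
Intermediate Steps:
$Q{\left(C \right)} = 3 + 2 C$ ($Q{\left(C \right)} = 3 - - 2 C = 3 + 2 C$)
$\frac{\left(5 - 1\right) 1 \left(- 4 \left(-1 - 5\right)\right) - 14}{Q{\left(96 \right)}} = \frac{\left(5 - 1\right) 1 \left(- 4 \left(-1 - 5\right)\right) - 14}{3 + 2 \cdot 96} = \frac{4 \cdot 1 \left(\left(-4\right) \left(-6\right)\right) - 14}{3 + 192} = \frac{4 \cdot 24 - 14}{195} = \left(96 - 14\right) \frac{1}{195} = 82 \cdot \frac{1}{195} = \frac{82}{195}$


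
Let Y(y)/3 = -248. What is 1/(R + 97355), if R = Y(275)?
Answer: 1/96611 ≈ 1.0351e-5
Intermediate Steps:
Y(y) = -744 (Y(y) = 3*(-248) = -744)
R = -744
1/(R + 97355) = 1/(-744 + 97355) = 1/96611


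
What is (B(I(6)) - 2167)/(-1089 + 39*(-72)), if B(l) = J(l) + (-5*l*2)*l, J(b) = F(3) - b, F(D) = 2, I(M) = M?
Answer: 2531/3897 ≈ 0.64947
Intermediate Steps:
J(b) = 2 - b
B(l) = 2 - l - 10*l**2 (B(l) = (2 - l) + (-5*l*2)*l = (2 - l) + (-10*l)*l = (2 - l) - 10*l**2 = 2 - l - 10*l**2)
(B(I(6)) - 2167)/(-1089 + 39*(-72)) = ((2 - 1*6 - 10*6**2) - 2167)/(-1089 + 39*(-72)) = ((2 - 6 - 10*36) - 2167)/(-1089 - 2808) = ((2 - 6 - 360) - 2167)/(-3897) = (-364 - 2167)*(-1/3897) = -2531*(-1/3897) = 2531/3897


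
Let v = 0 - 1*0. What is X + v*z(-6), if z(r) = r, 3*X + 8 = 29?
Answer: 7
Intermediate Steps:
X = 7 (X = -8/3 + (⅓)*29 = -8/3 + 29/3 = 7)
v = 0 (v = 0 + 0 = 0)
X + v*z(-6) = 7 + 0*(-6) = 7 + 0 = 7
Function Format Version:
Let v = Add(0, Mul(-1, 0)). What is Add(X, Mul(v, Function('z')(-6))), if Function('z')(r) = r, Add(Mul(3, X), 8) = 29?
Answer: 7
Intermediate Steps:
X = 7 (X = Add(Rational(-8, 3), Mul(Rational(1, 3), 29)) = Add(Rational(-8, 3), Rational(29, 3)) = 7)
v = 0 (v = Add(0, 0) = 0)
Add(X, Mul(v, Function('z')(-6))) = Add(7, Mul(0, -6)) = Add(7, 0) = 7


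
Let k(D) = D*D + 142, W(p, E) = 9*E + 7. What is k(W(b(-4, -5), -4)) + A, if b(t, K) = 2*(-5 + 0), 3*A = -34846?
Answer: -31897/3 ≈ -10632.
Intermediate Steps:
A = -34846/3 (A = (⅓)*(-34846) = -34846/3 ≈ -11615.)
b(t, K) = -10 (b(t, K) = 2*(-5) = -10)
W(p, E) = 7 + 9*E
k(D) = 142 + D² (k(D) = D² + 142 = 142 + D²)
k(W(b(-4, -5), -4)) + A = (142 + (7 + 9*(-4))²) - 34846/3 = (142 + (7 - 36)²) - 34846/3 = (142 + (-29)²) - 34846/3 = (142 + 841) - 34846/3 = 983 - 34846/3 = -31897/3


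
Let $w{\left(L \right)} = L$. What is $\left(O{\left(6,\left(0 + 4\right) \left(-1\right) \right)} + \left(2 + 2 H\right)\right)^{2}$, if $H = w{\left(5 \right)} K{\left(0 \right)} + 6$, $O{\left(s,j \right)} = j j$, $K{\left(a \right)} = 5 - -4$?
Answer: $14400$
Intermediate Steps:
$K{\left(a \right)} = 9$ ($K{\left(a \right)} = 5 + 4 = 9$)
$O{\left(s,j \right)} = j^{2}$
$H = 51$ ($H = 5 \cdot 9 + 6 = 45 + 6 = 51$)
$\left(O{\left(6,\left(0 + 4\right) \left(-1\right) \right)} + \left(2 + 2 H\right)\right)^{2} = \left(\left(\left(0 + 4\right) \left(-1\right)\right)^{2} + \left(2 + 2 \cdot 51\right)\right)^{2} = \left(\left(4 \left(-1\right)\right)^{2} + \left(2 + 102\right)\right)^{2} = \left(\left(-4\right)^{2} + 104\right)^{2} = \left(16 + 104\right)^{2} = 120^{2} = 14400$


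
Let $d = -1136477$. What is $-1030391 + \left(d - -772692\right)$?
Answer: $-1394176$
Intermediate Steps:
$-1030391 + \left(d - -772692\right) = -1030391 - 363785 = -1394176$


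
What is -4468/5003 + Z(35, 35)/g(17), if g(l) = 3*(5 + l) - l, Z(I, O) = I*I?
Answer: 120607/5003 ≈ 24.107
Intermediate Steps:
Z(I, O) = I²
g(l) = 15 + 2*l (g(l) = (15 + 3*l) - l = 15 + 2*l)
-4468/5003 + Z(35, 35)/g(17) = -4468/5003 + 35²/(15 + 2*17) = -4468*1/5003 + 1225/(15 + 34) = -4468/5003 + 1225/49 = -4468/5003 + 1225*(1/49) = -4468/5003 + 25 = 120607/5003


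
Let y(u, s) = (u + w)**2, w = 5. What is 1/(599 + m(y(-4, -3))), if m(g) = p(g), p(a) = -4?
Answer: 1/595 ≈ 0.0016807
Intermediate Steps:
y(u, s) = (5 + u)**2 (y(u, s) = (u + 5)**2 = (5 + u)**2)
m(g) = -4
1/(599 + m(y(-4, -3))) = 1/(599 - 4) = 1/595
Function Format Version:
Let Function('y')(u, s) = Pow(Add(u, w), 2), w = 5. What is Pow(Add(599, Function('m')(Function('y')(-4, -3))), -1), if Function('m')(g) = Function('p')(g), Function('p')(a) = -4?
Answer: Rational(1, 595) ≈ 0.0016807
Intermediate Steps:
Function('y')(u, s) = Pow(Add(5, u), 2) (Function('y')(u, s) = Pow(Add(u, 5), 2) = Pow(Add(5, u), 2))
Function('m')(g) = -4
Pow(Add(599, Function('m')(Function('y')(-4, -3))), -1) = Pow(Add(599, -4), -1) = Pow(595, -1) = Rational(1, 595)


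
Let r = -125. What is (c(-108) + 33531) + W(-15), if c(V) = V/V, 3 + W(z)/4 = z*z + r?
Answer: 33920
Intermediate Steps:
W(z) = -512 + 4*z**2 (W(z) = -12 + 4*(z*z - 125) = -12 + 4*(z**2 - 125) = -12 + 4*(-125 + z**2) = -12 + (-500 + 4*z**2) = -512 + 4*z**2)
c(V) = 1
(c(-108) + 33531) + W(-15) = (1 + 33531) + (-512 + 4*(-15)**2) = 33532 + (-512 + 4*225) = 33532 + (-512 + 900) = 33532 + 388 = 33920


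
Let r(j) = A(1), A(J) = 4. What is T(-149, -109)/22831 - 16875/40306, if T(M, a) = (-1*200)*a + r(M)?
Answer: 6247581/11648434 ≈ 0.53635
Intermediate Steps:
r(j) = 4
T(M, a) = 4 - 200*a (T(M, a) = (-1*200)*a + 4 = -200*a + 4 = 4 - 200*a)
T(-149, -109)/22831 - 16875/40306 = (4 - 200*(-109))/22831 - 16875/40306 = (4 + 21800)*(1/22831) - 16875*1/40306 = 21804*(1/22831) - 16875/40306 = 276/289 - 16875/40306 = 6247581/11648434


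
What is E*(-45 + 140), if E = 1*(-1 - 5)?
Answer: -570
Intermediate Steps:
E = -6 (E = 1*(-6) = -6)
E*(-45 + 140) = -6*(-45 + 140) = -6*95 = -570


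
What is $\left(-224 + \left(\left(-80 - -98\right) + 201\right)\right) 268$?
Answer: $-1340$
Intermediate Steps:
$\left(-224 + \left(\left(-80 - -98\right) + 201\right)\right) 268 = \left(-224 + \left(\left(-80 + 98\right) + 201\right)\right) 268 = \left(-224 + \left(18 + 201\right)\right) 268 = \left(-224 + 219\right) 268 = \left(-5\right) 268 = -1340$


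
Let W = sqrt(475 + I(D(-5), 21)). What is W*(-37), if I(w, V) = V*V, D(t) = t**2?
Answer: -74*sqrt(229) ≈ -1119.8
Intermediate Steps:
I(w, V) = V**2
W = 2*sqrt(229) (W = sqrt(475 + 21**2) = sqrt(475 + 441) = sqrt(916) = 2*sqrt(229) ≈ 30.266)
W*(-37) = (2*sqrt(229))*(-37) = -74*sqrt(229)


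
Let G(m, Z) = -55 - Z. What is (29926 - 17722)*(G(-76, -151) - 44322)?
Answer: -539734104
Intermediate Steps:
(29926 - 17722)*(G(-76, -151) - 44322) = (29926 - 17722)*((-55 - 1*(-151)) - 44322) = 12204*((-55 + 151) - 44322) = 12204*(96 - 44322) = 12204*(-44226) = -539734104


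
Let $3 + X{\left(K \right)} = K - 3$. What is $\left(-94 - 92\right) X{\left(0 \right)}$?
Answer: $1116$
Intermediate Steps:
$X{\left(K \right)} = -6 + K$ ($X{\left(K \right)} = -3 + \left(K - 3\right) = -3 + \left(-3 + K\right) = -6 + K$)
$\left(-94 - 92\right) X{\left(0 \right)} = \left(-94 - 92\right) \left(-6 + 0\right) = \left(-186\right) \left(-6\right) = 1116$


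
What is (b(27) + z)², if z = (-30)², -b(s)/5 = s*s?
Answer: 7535025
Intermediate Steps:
b(s) = -5*s² (b(s) = -5*s*s = -5*s²)
z = 900
(b(27) + z)² = (-5*27² + 900)² = (-5*729 + 900)² = (-3645 + 900)² = (-2745)² = 7535025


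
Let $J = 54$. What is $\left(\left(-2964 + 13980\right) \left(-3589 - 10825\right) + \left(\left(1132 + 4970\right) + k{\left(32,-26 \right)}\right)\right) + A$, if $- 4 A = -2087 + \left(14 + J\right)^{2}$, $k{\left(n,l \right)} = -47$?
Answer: $- \frac{635116813}{4} \approx -1.5878 \cdot 10^{8}$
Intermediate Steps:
$A = - \frac{2537}{4}$ ($A = - \frac{-2087 + \left(14 + 54\right)^{2}}{4} = - \frac{-2087 + 68^{2}}{4} = - \frac{-2087 + 4624}{4} = \left(- \frac{1}{4}\right) 2537 = - \frac{2537}{4} \approx -634.25$)
$\left(\left(-2964 + 13980\right) \left(-3589 - 10825\right) + \left(\left(1132 + 4970\right) + k{\left(32,-26 \right)}\right)\right) + A = \left(\left(-2964 + 13980\right) \left(-3589 - 10825\right) + \left(\left(1132 + 4970\right) - 47\right)\right) - \frac{2537}{4} = \left(11016 \left(-14414\right) + \left(6102 - 47\right)\right) - \frac{2537}{4} = \left(-158784624 + 6055\right) - \frac{2537}{4} = -158778569 - \frac{2537}{4} = - \frac{635116813}{4}$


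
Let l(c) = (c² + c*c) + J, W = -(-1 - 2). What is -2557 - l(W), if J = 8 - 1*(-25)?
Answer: -2608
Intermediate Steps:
W = 3 (W = -1*(-3) = 3)
J = 33 (J = 8 + 25 = 33)
l(c) = 33 + 2*c² (l(c) = (c² + c*c) + 33 = (c² + c²) + 33 = 2*c² + 33 = 33 + 2*c²)
-2557 - l(W) = -2557 - (33 + 2*3²) = -2557 - (33 + 2*9) = -2557 - (33 + 18) = -2557 - 1*51 = -2557 - 51 = -2608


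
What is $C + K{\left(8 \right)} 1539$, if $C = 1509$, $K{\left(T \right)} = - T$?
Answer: $-10803$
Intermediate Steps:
$C + K{\left(8 \right)} 1539 = 1509 + \left(-1\right) 8 \cdot 1539 = 1509 - 12312 = -10803$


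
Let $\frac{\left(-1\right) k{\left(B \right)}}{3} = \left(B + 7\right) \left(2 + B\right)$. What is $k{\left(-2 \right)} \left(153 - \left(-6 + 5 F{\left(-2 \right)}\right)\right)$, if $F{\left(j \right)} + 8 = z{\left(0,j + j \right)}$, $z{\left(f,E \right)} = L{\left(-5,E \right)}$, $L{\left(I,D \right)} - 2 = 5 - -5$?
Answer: $0$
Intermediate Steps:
$L{\left(I,D \right)} = 12$ ($L{\left(I,D \right)} = 2 + \left(5 - -5\right) = 2 + \left(5 + 5\right) = 2 + 10 = 12$)
$k{\left(B \right)} = - 3 \left(2 + B\right) \left(7 + B\right)$ ($k{\left(B \right)} = - 3 \left(B + 7\right) \left(2 + B\right) = - 3 \left(7 + B\right) \left(2 + B\right) = - 3 \left(2 + B\right) \left(7 + B\right)$)
$z{\left(f,E \right)} = 12$
$F{\left(j \right)} = 4$ ($F{\left(j \right)} = -8 + 12 = 4$)
$k{\left(-2 \right)} \left(153 - \left(-6 + 5 F{\left(-2 \right)}\right)\right) = \left(-42 - -54 - 3 \left(-2\right)^{2}\right) \left(153 + \left(\left(-5\right) 4 + 6\right)\right) = \left(-42 + 54 - 12\right) \left(153 + \left(-20 + 6\right)\right) = \left(-42 + 54 - 12\right) \left(153 - 14\right) = 0 \cdot 139 = 0$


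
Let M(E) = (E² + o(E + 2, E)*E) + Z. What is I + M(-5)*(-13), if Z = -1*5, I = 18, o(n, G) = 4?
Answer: 18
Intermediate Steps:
Z = -5
M(E) = -5 + E² + 4*E (M(E) = (E² + 4*E) - 5 = -5 + E² + 4*E)
I + M(-5)*(-13) = 18 + (-5 + (-5)² + 4*(-5))*(-13) = 18 + (-5 + 25 - 20)*(-13) = 18 + 0*(-13) = 18 + 0 = 18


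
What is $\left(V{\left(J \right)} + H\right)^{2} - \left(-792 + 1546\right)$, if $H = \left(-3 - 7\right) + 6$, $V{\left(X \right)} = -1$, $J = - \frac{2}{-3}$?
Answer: $-729$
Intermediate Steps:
$J = \frac{2}{3}$ ($J = \left(-2\right) \left(- \frac{1}{3}\right) = \frac{2}{3} \approx 0.66667$)
$H = -4$ ($H = -10 + 6 = -4$)
$\left(V{\left(J \right)} + H\right)^{2} - \left(-792 + 1546\right) = \left(-1 - 4\right)^{2} - \left(-792 + 1546\right) = \left(-5\right)^{2} - 754 = 25 - 754 = -729$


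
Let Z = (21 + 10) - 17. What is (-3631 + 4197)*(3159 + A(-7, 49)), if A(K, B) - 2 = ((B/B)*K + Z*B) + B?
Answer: 2201174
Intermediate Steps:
Z = 14 (Z = 31 - 17 = 14)
A(K, B) = 2 + K + 15*B (A(K, B) = 2 + (((B/B)*K + 14*B) + B) = 2 + ((1*K + 14*B) + B) = 2 + ((K + 14*B) + B) = 2 + (K + 15*B) = 2 + K + 15*B)
(-3631 + 4197)*(3159 + A(-7, 49)) = (-3631 + 4197)*(3159 + (2 - 7 + 15*49)) = 566*(3159 + (2 - 7 + 735)) = 566*(3159 + 730) = 566*3889 = 2201174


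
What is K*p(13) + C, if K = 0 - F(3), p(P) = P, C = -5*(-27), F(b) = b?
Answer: 96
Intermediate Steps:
C = 135
K = -3 (K = 0 - 1*3 = 0 - 3 = -3)
K*p(13) + C = -3*13 + 135 = -39 + 135 = 96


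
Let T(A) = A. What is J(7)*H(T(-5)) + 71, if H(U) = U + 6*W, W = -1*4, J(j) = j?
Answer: -132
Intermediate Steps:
W = -4
H(U) = -24 + U (H(U) = U + 6*(-4) = U - 24 = -24 + U)
J(7)*H(T(-5)) + 71 = 7*(-24 - 5) + 71 = 7*(-29) + 71 = -203 + 71 = -132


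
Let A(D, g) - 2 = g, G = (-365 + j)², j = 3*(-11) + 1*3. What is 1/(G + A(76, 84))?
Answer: 1/156111 ≈ 6.4057e-6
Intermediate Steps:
j = -30 (j = -33 + 3 = -30)
G = 156025 (G = (-365 - 30)² = (-395)² = 156025)
A(D, g) = 2 + g
1/(G + A(76, 84)) = 1/(156025 + (2 + 84)) = 1/(156025 + 86) = 1/156111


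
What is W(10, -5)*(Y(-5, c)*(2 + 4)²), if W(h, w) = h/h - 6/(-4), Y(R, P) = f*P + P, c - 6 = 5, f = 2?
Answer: 2970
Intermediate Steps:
c = 11 (c = 6 + 5 = 11)
Y(R, P) = 3*P (Y(R, P) = 2*P + P = 3*P)
W(h, w) = 5/2 (W(h, w) = 1 - 6*(-¼) = 1 + 3/2 = 5/2)
W(10, -5)*(Y(-5, c)*(2 + 4)²) = 5*((3*11)*(2 + 4)²)/2 = 5*(33*6²)/2 = 5*(33*36)/2 = (5/2)*1188 = 2970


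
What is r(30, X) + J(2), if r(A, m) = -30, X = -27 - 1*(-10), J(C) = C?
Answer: -28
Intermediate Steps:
X = -17 (X = -27 + 10 = -17)
r(30, X) + J(2) = -30 + 2 = -28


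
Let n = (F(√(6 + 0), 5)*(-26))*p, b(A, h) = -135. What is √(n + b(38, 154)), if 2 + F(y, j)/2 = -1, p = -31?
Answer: I*√4971 ≈ 70.505*I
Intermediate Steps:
F(y, j) = -6 (F(y, j) = -4 + 2*(-1) = -4 - 2 = -6)
n = -4836 (n = -6*(-26)*(-31) = 156*(-31) = -4836)
√(n + b(38, 154)) = √(-4836 - 135) = √(-4971) = I*√4971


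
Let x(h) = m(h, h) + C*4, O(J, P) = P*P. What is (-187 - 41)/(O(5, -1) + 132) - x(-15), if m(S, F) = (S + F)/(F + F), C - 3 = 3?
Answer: -187/7 ≈ -26.714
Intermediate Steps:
C = 6 (C = 3 + 3 = 6)
m(S, F) = (F + S)/(2*F) (m(S, F) = (F + S)/((2*F)) = (F + S)*(1/(2*F)) = (F + S)/(2*F))
O(J, P) = P²
x(h) = 25 (x(h) = (h + h)/(2*h) + 6*4 = (2*h)/(2*h) + 24 = 1 + 24 = 25)
(-187 - 41)/(O(5, -1) + 132) - x(-15) = (-187 - 41)/((-1)² + 132) - 1*25 = -228/(1 + 132) - 25 = -228/133 - 25 = -228*1/133 - 25 = -12/7 - 25 = -187/7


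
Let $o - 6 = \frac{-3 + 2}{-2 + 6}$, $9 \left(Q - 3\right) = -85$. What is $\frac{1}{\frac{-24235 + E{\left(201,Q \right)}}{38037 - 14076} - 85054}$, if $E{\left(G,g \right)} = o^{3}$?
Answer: $- \frac{219072}{18633169727} \approx -1.1757 \cdot 10^{-5}$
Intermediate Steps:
$Q = - \frac{58}{9}$ ($Q = 3 + \frac{1}{9} \left(-85\right) = 3 - \frac{85}{9} = - \frac{58}{9} \approx -6.4444$)
$o = \frac{23}{4}$ ($o = 6 + \frac{-3 + 2}{-2 + 6} = 6 - \frac{1}{4} = \frac{23}{4} \approx 5.75$)
$E{\left(G,g \right)} = \frac{12167}{64}$ ($E{\left(G,g \right)} = \left(\frac{23}{4}\right)^{3} = \frac{12167}{64}$)
$\frac{1}{\frac{-24235 + E{\left(201,Q \right)}}{38037 - 14076} - 85054} = \frac{1}{\frac{-24235 + \frac{12167}{64}}{38037 - 14076} - 85054} = \frac{1}{- \frac{1538873}{64 \cdot 23961} - 85054} = \frac{1}{\left(- \frac{1538873}{64}\right) \frac{1}{23961} - 85054} = \frac{1}{- \frac{219839}{219072} - 85054} = \frac{1}{- \frac{18633169727}{219072}} = - \frac{219072}{18633169727}$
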